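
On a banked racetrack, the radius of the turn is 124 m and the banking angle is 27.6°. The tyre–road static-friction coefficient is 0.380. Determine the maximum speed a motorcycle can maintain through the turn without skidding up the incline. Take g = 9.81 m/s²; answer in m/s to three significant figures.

At the maximum speed, friction acts down the slope at its limiting value f = μN. Radially (horizontal, toward centre): N sinθ + μN cosθ = mv²/r. Vertically: N cosθ − μN sinθ = mg.
Dividing: v² = r g (sinθ + μcosθ)/(cosθ − μsinθ).
sinθ + μcosθ = 0.4633 + 0.380×0.8862 = 0.8001; cosθ − μsinθ = 0.8862 − 0.380×0.4633 = 0.7102.
v² = 124 × 9.81 × 0.8001/0.7102 = 1370 m²/s², so v = 37.02 m/s.

37.0 m/s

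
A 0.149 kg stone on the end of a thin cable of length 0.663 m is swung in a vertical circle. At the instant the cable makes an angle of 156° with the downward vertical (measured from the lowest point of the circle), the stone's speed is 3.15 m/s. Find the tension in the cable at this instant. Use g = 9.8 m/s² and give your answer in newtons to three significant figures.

0.896 N

Take the radial direction toward the centre of the circle as positive. The component of the weight along the string toward the centre is −mg cos φ (φ measured from the bottom), so Newton's second law along the string gives T − mg cos φ = m v²/r.
cos 156° = -0.9135, so T = m(v²/r + g cos φ) = 0.149 × ((3.15)²/0.663 + 9.8 × -0.9135) = 0.149 × (14.97 + (-8.953)) = 0.149 × 6.013 = 0.8960 N.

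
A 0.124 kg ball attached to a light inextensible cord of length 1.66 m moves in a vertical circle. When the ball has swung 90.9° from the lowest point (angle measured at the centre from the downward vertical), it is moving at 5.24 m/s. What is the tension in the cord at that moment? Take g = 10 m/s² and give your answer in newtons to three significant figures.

Take the radial direction toward the centre of the circle as positive. The component of the weight along the string toward the centre is −mg cos φ (φ measured from the bottom), so Newton's second law along the string gives T − mg cos φ = m v²/r.
cos 90.9° = -0.01571, so T = m(v²/r + g cos φ) = 0.124 × ((5.24)²/1.66 + 10.0 × -0.01571) = 0.124 × (16.54 + (-0.1571)) = 0.124 × 16.38 = 2.032 N.

2.03 N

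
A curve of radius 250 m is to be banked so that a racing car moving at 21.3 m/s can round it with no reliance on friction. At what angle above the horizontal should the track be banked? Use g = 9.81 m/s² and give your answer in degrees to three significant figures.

10.5°

With no friction, the horizontal component of the normal force provides the centripetal force: N sinθ = mv²/r, while N cosθ = mg vertically.
Dividing: tanθ = v²/(r g) = (21.3)²/(250 × 9.81) = 453.7/2452 = 0.1850.
θ = arctan(0.1850) = 10.48°.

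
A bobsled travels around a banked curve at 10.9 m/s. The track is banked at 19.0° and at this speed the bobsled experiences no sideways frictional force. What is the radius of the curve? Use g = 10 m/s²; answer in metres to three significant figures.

Frictionless banking: tanθ = v²/(rg), so r = v²/(g tanθ).
r = (10.9)²/(10.0 × tan 19.0°) = 118.8/(10.0 × 0.3443) = 118.8/3.443 = 34.50 m.

34.5 m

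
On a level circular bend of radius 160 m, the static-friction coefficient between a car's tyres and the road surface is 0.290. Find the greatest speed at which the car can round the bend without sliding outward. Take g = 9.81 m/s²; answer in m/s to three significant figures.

Friction provides the centripetal force on a flat curve. At maximum speed it is at its limiting value: μ_s m g = m v²/r.
Mass cancels: v_max = √(μ_s g r) = √(0.290 × 9.81 × 160) = √455.2 = 21.34 m/s.

21.3 m/s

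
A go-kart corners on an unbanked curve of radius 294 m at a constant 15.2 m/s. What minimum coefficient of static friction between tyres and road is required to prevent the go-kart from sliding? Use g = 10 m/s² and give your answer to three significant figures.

Friction provides the centripetal force: μ_s m g = m v²/r, so μ_s = v²/(g r) = (15.20)²/(10.0 × 294) = 231.0/2940 = 0.07859.

0.0786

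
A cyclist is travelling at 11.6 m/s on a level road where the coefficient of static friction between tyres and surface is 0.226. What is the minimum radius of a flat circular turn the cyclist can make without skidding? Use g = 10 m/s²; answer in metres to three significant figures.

At the limit, μ_s m g = m v²/r, so r_min = v²/(μ_s g) = (11.6)²/(0.226 × 10.0) = 134.6/2.260 = 59.54 m.

59.5 m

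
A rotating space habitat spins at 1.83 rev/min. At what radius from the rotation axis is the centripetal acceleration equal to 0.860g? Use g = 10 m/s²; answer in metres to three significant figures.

234 m

ω = 1.83 rev/min × 2π/60 = 0.1916 rad/s.
a_c = ω²r = 0.860g ⇒ r = 0.860 × 10.0 / (0.1916)² = 8.600/0.03672 = 234.2 m.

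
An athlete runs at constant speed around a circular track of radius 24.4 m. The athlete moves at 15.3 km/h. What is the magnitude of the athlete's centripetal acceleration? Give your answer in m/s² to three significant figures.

v = 15.3 km/h = 15.3/3.6 = 4.250 m/s.
a_c = v²/r = (4.250)²/24.4 = 18.06/24.4 = 0.7403 m/s².

0.740 m/s²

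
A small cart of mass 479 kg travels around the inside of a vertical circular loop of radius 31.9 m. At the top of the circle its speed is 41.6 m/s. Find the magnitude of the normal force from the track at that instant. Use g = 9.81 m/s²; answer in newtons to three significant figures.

At the top, both N and the weight mg point inward (toward the centre), so N + mg = mv²/r.
N = m(v²/r − g) = 479 × ((41.6)²/31.9 − 9.81) = 479 × (54.25 − 9.81) = 479 × 44.44 = 21290 N.

21300 N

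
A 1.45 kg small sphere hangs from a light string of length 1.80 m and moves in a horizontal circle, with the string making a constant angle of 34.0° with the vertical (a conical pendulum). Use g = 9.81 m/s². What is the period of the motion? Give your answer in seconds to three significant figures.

r = L sinθ = 1.007 m. From T sinθ = mω²r and T cosθ = mg: tanθ = ω²r/g, so ω² = g tanθ / r = g/(L cosθ).
ω = √(g/(L cosθ)) = √(9.81/(1.80 × 0.8290)) = √6.574 = 2.564 rad/s.
Period = 2π/ω = 2.451 s.

2.45 s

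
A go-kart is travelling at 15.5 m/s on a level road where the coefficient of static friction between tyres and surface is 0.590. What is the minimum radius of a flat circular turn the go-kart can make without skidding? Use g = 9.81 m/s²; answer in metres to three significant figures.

At the limit, μ_s m g = m v²/r, so r_min = v²/(μ_s g) = (15.5)²/(0.590 × 9.81) = 240.2/5.788 = 41.51 m.

41.5 m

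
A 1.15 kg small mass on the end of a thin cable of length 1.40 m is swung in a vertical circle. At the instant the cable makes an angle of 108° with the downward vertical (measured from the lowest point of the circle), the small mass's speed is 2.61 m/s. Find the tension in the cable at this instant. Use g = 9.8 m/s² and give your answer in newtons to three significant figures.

2.11 N

Take the radial direction toward the centre of the circle as positive. The component of the weight along the string toward the centre is −mg cos φ (φ measured from the bottom), so Newton's second law along the string gives T − mg cos φ = m v²/r.
cos 108° = -0.3090, so T = m(v²/r + g cos φ) = 1.15 × ((2.61)²/1.40 + 9.8 × -0.3090) = 1.15 × (4.866 + (-3.028)) = 1.15 × 1.837 = 2.113 N.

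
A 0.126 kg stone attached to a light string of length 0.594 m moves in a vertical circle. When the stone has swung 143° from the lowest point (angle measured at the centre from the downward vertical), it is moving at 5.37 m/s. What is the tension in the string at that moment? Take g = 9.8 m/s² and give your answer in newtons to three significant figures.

5.13 N

Take the radial direction toward the centre of the circle as positive. The component of the weight along the string toward the centre is −mg cos φ (φ measured from the bottom), so Newton's second law along the string gives T − mg cos φ = m v²/r.
cos 143° = -0.7986, so T = m(v²/r + g cos φ) = 0.126 × ((5.37)²/0.594 + 9.8 × -0.7986) = 0.126 × (48.55 + (-7.827)) = 0.126 × 40.72 = 5.131 N.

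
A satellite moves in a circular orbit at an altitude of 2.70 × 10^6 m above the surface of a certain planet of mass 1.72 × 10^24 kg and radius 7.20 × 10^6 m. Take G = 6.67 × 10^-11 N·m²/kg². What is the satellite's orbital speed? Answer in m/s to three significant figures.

3400 m/s

Orbital radius r = R + h = 7.20 × 10^6 + 2.70 × 10^6 = 9.900 × 10^6 m.
Gravity supplies the centripetal force: G M m / r² = m v² / r, so v = √(GM/r).
v = √(6.67 × 10^-11 × 1.72 × 10^24 / 9.900 × 10^6) = √(1.159 × 10^7) = 3404 m/s.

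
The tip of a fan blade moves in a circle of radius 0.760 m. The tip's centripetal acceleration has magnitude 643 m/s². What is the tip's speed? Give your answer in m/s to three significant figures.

a_c = v²/r ⇒ v = √(a_c · r) = √(643 × 0.760) = √488.7 = 22.11 m/s.

22.1 m/s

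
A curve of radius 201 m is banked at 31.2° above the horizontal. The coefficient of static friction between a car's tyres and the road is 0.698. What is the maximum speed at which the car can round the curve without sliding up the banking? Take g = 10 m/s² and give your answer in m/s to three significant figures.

At the maximum speed, friction acts down the slope at its limiting value f = μN. Radially (horizontal, toward centre): N sinθ + μN cosθ = mv²/r. Vertically: N cosθ − μN sinθ = mg.
Dividing: v² = r g (sinθ + μcosθ)/(cosθ − μsinθ).
sinθ + μcosθ = 0.5180 + 0.698×0.8554 = 1.115; cosθ − μsinθ = 0.8554 − 0.698×0.5180 = 0.4938.
v² = 201 × 10.0 × 1.115/0.4938 = 4539 m²/s², so v = 67.37 m/s.

67.4 m/s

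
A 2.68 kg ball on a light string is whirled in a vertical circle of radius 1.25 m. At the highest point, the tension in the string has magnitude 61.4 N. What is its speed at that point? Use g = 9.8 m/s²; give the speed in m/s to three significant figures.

At the top, T + mg = mv²/r, so v = √(r(T/m + g)) = √(1.25 × (61.4/2.68 + 9.8)) = √(1.25 × 32.71) = √40.89 = 6.394 m/s.

6.39 m/s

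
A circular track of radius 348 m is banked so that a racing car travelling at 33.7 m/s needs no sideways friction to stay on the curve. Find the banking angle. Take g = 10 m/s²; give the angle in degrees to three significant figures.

18.1°

With no friction, the horizontal component of the normal force provides the centripetal force: N sinθ = mv²/r, while N cosθ = mg vertically.
Dividing: tanθ = v²/(r g) = (33.7)²/(348 × 10.0) = 1136/3480 = 0.3263.
θ = arctan(0.3263) = 18.07°.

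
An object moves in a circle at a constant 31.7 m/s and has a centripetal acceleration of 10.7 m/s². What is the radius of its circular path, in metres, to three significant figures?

93.9 m

a_c = v²/r ⇒ r = v²/a_c = (31.7)²/10.7 = 1005/10.7 = 93.91 m.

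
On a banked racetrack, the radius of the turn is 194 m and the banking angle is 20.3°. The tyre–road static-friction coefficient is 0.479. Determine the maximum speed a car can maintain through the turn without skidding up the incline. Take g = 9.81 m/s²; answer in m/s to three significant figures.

At the maximum speed, friction acts down the slope at its limiting value f = μN. Radially (horizontal, toward centre): N sinθ + μN cosθ = mv²/r. Vertically: N cosθ − μN sinθ = mg.
Dividing: v² = r g (sinθ + μcosθ)/(cosθ − μsinθ).
sinθ + μcosθ = 0.3469 + 0.479×0.9379 = 0.7962; cosθ − μsinθ = 0.9379 − 0.479×0.3469 = 0.7717.
v² = 194 × 9.81 × 0.7962/0.7717 = 1964 m²/s², so v = 44.31 m/s.

44.3 m/s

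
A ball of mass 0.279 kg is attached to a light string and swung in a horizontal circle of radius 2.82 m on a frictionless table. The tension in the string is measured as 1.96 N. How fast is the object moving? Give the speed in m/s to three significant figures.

T = m v²/r ⇒ v = √(T r / m) = √(1.96 × 2.82 / 0.279) = √19.81 = 4.451 m/s.

4.45 m/s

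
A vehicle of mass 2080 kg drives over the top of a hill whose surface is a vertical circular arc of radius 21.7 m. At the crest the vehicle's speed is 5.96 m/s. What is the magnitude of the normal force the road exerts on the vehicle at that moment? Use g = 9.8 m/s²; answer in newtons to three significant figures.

At the crest the centripetal acceleration points downward (toward the centre of the arc), so mg − N = mv²/r.
N = m(g − v²/r) = 2080 × (9.8 − (5.96)²/21.7) = 2080 × (9.8 − 1.637) = 2080 × 8.163 = 16980 N.

17000 N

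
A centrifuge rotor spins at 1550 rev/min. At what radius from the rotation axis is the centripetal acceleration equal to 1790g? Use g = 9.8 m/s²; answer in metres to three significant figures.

ω = 1550 rev/min × 2π/60 = 162.3 rad/s.
a_c = ω²r = 1790g ⇒ r = 1790 × 9.8 / (162.3)² = 17540/26350 = 0.6658 m.

0.666 m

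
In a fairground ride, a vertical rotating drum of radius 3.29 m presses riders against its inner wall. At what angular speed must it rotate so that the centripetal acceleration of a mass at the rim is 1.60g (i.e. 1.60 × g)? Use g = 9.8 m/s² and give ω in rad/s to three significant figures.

Centripetal acceleration a_c = ω²r. Setting ω²r = 1.60g:
ω = √(1.60g / r) = √(1.60 × 9.8 / 3.29) = √4.766 = 2.183 rad/s.

2.18 rad/s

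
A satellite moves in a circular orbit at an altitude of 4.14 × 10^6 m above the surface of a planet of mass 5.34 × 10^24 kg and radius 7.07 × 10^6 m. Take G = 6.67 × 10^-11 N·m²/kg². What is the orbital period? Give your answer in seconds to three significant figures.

r = R + h = 7.07 × 10^6 + 4.14 × 10^6 = 1.121 × 10^7 m. Gravity provides the centripetal force: G M m / r² = m v² / r ⇒ v = √(GM/r) = 5637 m/s.
T = 2πr/v = 2π × 1.121 × 10^7 / 5637 = 12500 s.

12500 s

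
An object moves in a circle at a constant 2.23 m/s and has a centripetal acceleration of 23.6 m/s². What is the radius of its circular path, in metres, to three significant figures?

0.211 m

a_c = v²/r ⇒ r = v²/a_c = (2.23)²/23.6 = 4.973/23.6 = 0.2107 m.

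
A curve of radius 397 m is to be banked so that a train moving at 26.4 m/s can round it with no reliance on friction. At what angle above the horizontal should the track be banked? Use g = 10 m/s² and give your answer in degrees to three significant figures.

With no friction, the horizontal component of the normal force provides the centripetal force: N sinθ = mv²/r, while N cosθ = mg vertically.
Dividing: tanθ = v²/(r g) = (26.4)²/(397 × 10.0) = 697.0/3970 = 0.1756.
θ = arctan(0.1756) = 9.957°.

9.96°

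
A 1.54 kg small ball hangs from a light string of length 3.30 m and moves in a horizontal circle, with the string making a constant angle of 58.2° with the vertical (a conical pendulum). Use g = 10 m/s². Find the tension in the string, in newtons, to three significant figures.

Vertically the bob has no acceleration, so T cosθ = mg.
T = mg/cosθ = 1.54 × 10.0 / cos 58.2° = 15.40/0.5270 = 29.22 N.

29.2 N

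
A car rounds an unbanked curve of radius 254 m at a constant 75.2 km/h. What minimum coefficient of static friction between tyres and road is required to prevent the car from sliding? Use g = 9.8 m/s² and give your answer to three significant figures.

0.175

v = 75.2/3.6 = 20.89 m/s.
Friction provides the centripetal force: μ_s m g = m v²/r, so μ_s = v²/(g r) = (20.89)²/(9.8 × 254) = 436.3/2489 = 0.1753.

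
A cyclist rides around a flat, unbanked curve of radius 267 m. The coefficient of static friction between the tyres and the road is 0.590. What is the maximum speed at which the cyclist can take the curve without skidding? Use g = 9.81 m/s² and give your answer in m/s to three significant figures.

39.3 m/s

Friction provides the centripetal force on a flat curve. At maximum speed it is at its limiting value: μ_s m g = m v²/r.
Mass cancels: v_max = √(μ_s g r) = √(0.590 × 9.81 × 267) = √1545 = 39.31 m/s.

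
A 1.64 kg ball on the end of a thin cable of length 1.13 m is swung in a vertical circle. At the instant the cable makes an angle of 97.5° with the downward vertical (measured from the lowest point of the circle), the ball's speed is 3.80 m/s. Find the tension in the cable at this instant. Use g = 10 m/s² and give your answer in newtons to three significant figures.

18.8 N

Take the radial direction toward the centre of the circle as positive. The component of the weight along the string toward the centre is −mg cos φ (φ measured from the bottom), so Newton's second law along the string gives T − mg cos φ = m v²/r.
cos 97.5° = -0.1305, so T = m(v²/r + g cos φ) = 1.64 × ((3.80)²/1.13 + 10.0 × -0.1305) = 1.64 × (12.78 + (-1.305)) = 1.64 × 11.47 = 18.82 N.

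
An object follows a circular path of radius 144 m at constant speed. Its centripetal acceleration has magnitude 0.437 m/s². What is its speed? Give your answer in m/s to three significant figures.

a_c = v²/r ⇒ v = √(a_c · r) = √(0.437 × 144) = √62.93 = 7.933 m/s.

7.93 m/s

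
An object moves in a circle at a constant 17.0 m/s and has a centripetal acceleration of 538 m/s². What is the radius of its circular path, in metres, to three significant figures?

0.537 m

a_c = v²/r ⇒ r = v²/a_c = (17.0)²/538 = 289.0/538 = 0.5372 m.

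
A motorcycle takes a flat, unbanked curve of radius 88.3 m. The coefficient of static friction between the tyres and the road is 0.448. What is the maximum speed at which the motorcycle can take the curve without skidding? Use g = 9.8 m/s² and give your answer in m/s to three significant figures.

Friction provides the centripetal force on a flat curve. At maximum speed it is at its limiting value: μ_s m g = m v²/r.
Mass cancels: v_max = √(μ_s g r) = √(0.448 × 9.8 × 88.3) = √387.7 = 19.69 m/s.

19.7 m/s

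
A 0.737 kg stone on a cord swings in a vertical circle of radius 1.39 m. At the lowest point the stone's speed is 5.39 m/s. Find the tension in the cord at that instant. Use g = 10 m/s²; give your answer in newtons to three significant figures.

22.8 N

At the lowest point, T points up (toward the centre) and the weight mg points down (away from the centre), so the net inward force is T − mg = mv²/r.
T = m(v²/r + g) = 0.737 × ((5.39)²/1.39 + 10.0) = 0.737 × (20.90 + 10.0) = 0.737 × 30.90 = 22.77 N.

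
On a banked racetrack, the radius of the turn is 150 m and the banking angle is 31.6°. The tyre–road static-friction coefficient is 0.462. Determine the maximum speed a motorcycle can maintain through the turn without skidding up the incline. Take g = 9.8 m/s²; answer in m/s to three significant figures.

47.0 m/s

At the maximum speed, friction acts down the slope at its limiting value f = μN. Radially (horizontal, toward centre): N sinθ + μN cosθ = mv²/r. Vertically: N cosθ − μN sinθ = mg.
Dividing: v² = r g (sinθ + μcosθ)/(cosθ − μsinθ).
sinθ + μcosθ = 0.5240 + 0.462×0.8517 = 0.9175; cosθ − μsinθ = 0.8517 − 0.462×0.5240 = 0.6096.
v² = 150 × 9.8 × 0.9175/0.6096 = 2212 m²/s², so v = 47.03 m/s.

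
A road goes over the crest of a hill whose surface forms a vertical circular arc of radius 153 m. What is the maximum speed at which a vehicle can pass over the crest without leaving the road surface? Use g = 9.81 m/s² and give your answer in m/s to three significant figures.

38.7 m/s

At the crest the centre of the circle is below the vehicle, so the net downward (centripetal) force is mg − N = mv²/r.
The vehicle leaves the road when N → 0, giving v_max = √(g r) = √(9.81 × 153) = 38.74 m/s.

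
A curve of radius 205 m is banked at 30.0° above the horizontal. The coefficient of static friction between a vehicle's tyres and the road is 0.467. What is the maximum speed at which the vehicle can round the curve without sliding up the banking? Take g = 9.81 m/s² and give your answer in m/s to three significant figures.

53.6 m/s

At the maximum speed, friction acts down the slope at its limiting value f = μN. Radially (horizontal, toward centre): N sinθ + μN cosθ = mv²/r. Vertically: N cosθ − μN sinθ = mg.
Dividing: v² = r g (sinθ + μcosθ)/(cosθ − μsinθ).
sinθ + μcosθ = 0.5000 + 0.467×0.8660 = 0.9044; cosθ − μsinθ = 0.8660 − 0.467×0.5000 = 0.6325.
v² = 205 × 9.81 × 0.9044/0.6325 = 2876 m²/s², so v = 53.62 m/s.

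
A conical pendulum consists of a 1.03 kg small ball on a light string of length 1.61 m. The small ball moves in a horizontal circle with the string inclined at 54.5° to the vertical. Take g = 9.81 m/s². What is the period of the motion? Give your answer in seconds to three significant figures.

r = L sinθ = 1.311 m. From T sinθ = mω²r and T cosθ = mg: tanθ = ω²r/g, so ω² = g tanθ / r = g/(L cosθ).
ω = √(g/(L cosθ)) = √(9.81/(1.61 × 0.5807)) = √10.49 = 3.239 rad/s.
Period = 2π/ω = 1.940 s.

1.94 s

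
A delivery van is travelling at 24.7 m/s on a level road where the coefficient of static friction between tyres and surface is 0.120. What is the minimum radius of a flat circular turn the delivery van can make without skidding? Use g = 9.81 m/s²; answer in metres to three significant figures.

518 m

At the limit, μ_s m g = m v²/r, so r_min = v²/(μ_s g) = (24.7)²/(0.120 × 9.81) = 610.1/1.177 = 518.3 m.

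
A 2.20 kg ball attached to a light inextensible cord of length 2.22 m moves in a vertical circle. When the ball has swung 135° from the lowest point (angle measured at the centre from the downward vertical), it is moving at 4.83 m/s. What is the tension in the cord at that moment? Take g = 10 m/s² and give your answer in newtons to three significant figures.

Take the radial direction toward the centre of the circle as positive. The component of the weight along the string toward the centre is −mg cos φ (φ measured from the bottom), so Newton's second law along the string gives T − mg cos φ = m v²/r.
cos 135° = -0.7071, so T = m(v²/r + g cos φ) = 2.20 × ((4.83)²/2.22 + 10.0 × -0.7071) = 2.20 × (10.51 + (-7.071)) = 2.20 × 3.437 = 7.562 N.

7.56 N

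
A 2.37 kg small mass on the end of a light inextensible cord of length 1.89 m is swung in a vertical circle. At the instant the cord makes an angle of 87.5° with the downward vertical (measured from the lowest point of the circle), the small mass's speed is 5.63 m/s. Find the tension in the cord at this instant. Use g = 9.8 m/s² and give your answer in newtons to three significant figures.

40.8 N

Take the radial direction toward the centre of the circle as positive. The component of the weight along the string toward the centre is −mg cos φ (φ measured from the bottom), so Newton's second law along the string gives T − mg cos φ = m v²/r.
cos 87.5° = 0.04362, so T = m(v²/r + g cos φ) = 2.37 × ((5.63)²/1.89 + 9.8 × 0.04362) = 2.37 × (16.77 + (0.4275)) = 2.37 × 17.20 = 40.76 N.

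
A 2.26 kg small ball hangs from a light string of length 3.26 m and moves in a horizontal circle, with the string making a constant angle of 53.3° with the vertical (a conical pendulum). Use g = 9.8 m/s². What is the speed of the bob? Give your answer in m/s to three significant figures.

5.86 m/s

The radius of the circle is r = L sinθ = 3.26 × sin 53.3° = 2.614 m.
Horizontally T sinθ = mv²/r and vertically T cosθ = mg, so tanθ = v²/(rg).
v = √(r g tanθ) = √(2.614 × 9.8 × 1.342) = √34.37 = 5.862 m/s.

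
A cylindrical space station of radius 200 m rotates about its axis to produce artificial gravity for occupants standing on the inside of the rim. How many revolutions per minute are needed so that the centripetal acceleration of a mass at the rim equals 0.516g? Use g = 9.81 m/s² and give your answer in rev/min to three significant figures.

Require ω²r = 0.516g, so ω = √(0.516 × 9.81/200) = 0.1591 rad/s.
In rev/min: ω × 60/(2π) = 0.1591 × 60/(2π) = 1.519 rev/min.

1.52 rev/min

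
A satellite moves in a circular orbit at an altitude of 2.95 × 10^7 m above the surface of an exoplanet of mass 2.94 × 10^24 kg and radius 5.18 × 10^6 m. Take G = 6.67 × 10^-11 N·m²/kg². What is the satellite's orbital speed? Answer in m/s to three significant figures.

Orbital radius r = R + h = 5.18 × 10^6 + 2.95 × 10^7 = 3.468 × 10^7 m.
Gravity supplies the centripetal force: G M m / r² = m v² / r, so v = √(GM/r).
v = √(6.67 × 10^-11 × 2.94 × 10^24 / 3.468 × 10^7) = √(5.654 × 10^6) = 2378 m/s.

2380 m/s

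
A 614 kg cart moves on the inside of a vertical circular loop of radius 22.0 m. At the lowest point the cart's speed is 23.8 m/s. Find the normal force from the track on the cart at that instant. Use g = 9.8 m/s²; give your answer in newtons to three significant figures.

At the lowest point, N points up (toward the centre) and the weight mg points down (away from the centre), so the net inward force is N − mg = mv²/r.
N = m(v²/r + g) = 614 × ((23.8)²/22.0 + 9.8) = 614 × (25.75 + 9.8) = 614 × 35.55 = 21830 N.

21800 N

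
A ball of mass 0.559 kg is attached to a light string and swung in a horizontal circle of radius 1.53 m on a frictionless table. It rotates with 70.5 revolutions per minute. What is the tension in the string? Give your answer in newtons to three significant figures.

ω = 70.5 rev/min × 2π/60 = 7.383 rad/s, so v = ωr = 7.383 × 1.53 = 11.30 m/s.
The tension is the only horizontal force, so it supplies the full centripetal force: T = m v²/r = 0.559 × (11.30)²/1.53 = 0.559 × 127.6/1.53 = 46.62 N.

46.6 N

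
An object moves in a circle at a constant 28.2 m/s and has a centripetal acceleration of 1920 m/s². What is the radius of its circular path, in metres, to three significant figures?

0.414 m

a_c = v²/r ⇒ r = v²/a_c = (28.2)²/1920 = 795.2/1920 = 0.4142 m.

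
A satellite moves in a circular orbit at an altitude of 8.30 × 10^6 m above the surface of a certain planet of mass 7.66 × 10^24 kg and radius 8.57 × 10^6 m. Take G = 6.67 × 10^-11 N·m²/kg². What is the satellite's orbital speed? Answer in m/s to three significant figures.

Orbital radius r = R + h = 8.57 × 10^6 + 8.30 × 10^6 = 1.687 × 10^7 m.
Gravity supplies the centripetal force: G M m / r² = m v² / r, so v = √(GM/r).
v = √(6.67 × 10^-11 × 7.66 × 10^24 / 1.687 × 10^7) = √(3.029 × 10^7) = 5503 m/s.

5500 m/s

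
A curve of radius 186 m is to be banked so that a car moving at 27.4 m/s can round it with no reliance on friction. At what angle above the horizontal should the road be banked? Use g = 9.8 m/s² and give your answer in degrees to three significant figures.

22.4°

With no friction, the horizontal component of the normal force provides the centripetal force: N sinθ = mv²/r, while N cosθ = mg vertically.
Dividing: tanθ = v²/(r g) = (27.4)²/(186 × 9.8) = 750.8/1823 = 0.4119.
θ = arctan(0.4119) = 22.39°.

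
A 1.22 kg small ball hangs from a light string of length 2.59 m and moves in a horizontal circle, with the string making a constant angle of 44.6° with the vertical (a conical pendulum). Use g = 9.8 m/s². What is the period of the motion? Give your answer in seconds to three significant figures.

r = L sinθ = 1.819 m. From T sinθ = mω²r and T cosθ = mg: tanθ = ω²r/g, so ω² = g tanθ / r = g/(L cosθ).
ω = √(g/(L cosθ)) = √(9.8/(2.59 × 0.7120)) = √5.314 = 2.305 rad/s.
Period = 2π/ω = 2.726 s.

2.73 s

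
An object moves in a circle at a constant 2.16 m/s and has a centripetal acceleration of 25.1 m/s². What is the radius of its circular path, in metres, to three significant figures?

0.186 m

a_c = v²/r ⇒ r = v²/a_c = (2.16)²/25.1 = 4.666/25.1 = 0.1859 m.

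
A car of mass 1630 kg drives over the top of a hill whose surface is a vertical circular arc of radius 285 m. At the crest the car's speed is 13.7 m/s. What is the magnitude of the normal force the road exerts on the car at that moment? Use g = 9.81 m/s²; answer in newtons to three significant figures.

At the crest the centripetal acceleration points downward (toward the centre of the arc), so mg − N = mv²/r.
N = m(g − v²/r) = 1630 × (9.81 − (13.7)²/285) = 1630 × (9.81 − 0.6586) = 1630 × 9.151 = 14920 N.

14900 N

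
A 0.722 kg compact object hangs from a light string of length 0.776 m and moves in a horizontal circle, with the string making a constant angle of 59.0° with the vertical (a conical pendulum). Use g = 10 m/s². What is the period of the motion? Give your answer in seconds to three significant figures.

r = L sinθ = 0.6652 m. From T sinθ = mω²r and T cosθ = mg: tanθ = ω²r/g, so ω² = g tanθ / r = g/(L cosθ).
ω = √(g/(L cosθ)) = √(10.0/(0.776 × 0.5150)) = √25.02 = 5.002 rad/s.
Period = 2π/ω = 1.256 s.

1.26 s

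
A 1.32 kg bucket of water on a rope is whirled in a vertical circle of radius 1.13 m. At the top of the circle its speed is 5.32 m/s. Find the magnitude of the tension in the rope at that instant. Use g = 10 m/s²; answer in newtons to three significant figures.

At the top, both T and the weight mg point inward (toward the centre), so T + mg = mv²/r.
T = m(v²/r − g) = 1.32 × ((5.32)²/1.13 − 10.0) = 1.32 × (25.05 − 10.0) = 1.32 × 15.05 = 19.86 N.

19.9 N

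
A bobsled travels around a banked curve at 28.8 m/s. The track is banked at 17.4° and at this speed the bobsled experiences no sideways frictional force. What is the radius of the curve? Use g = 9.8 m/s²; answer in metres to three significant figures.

270 m

Frictionless banking: tanθ = v²/(rg), so r = v²/(g tanθ).
r = (28.8)²/(9.8 × tan 17.4°) = 829.4/(9.8 × 0.3134) = 829.4/3.071 = 270.1 m.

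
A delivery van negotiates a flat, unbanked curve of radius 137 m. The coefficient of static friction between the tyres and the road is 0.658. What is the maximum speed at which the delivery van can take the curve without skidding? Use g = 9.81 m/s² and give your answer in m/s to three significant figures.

29.7 m/s

On a flat curve, static friction is the only horizontal force, so it must supply the full centripetal force: μ_s m g = m v²/r.
Mass cancels: v_max = √(μ_s g r) = √(0.658 × 9.81 × 137) = √884.3 = 29.74 m/s.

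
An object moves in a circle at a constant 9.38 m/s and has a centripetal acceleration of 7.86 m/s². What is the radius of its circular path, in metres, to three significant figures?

a_c = v²/r ⇒ r = v²/a_c = (9.38)²/7.86 = 87.98/7.86 = 11.19 m.

11.2 m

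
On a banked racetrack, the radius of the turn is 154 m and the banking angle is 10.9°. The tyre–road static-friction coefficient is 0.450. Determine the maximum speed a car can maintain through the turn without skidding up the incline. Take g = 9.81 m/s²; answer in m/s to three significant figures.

32.6 m/s

At the maximum speed, friction acts down the slope at its limiting value f = μN. Radially (horizontal, toward centre): N sinθ + μN cosθ = mv²/r. Vertically: N cosθ − μN sinθ = mg.
Dividing: v² = r g (sinθ + μcosθ)/(cosθ − μsinθ).
sinθ + μcosθ = 0.1891 + 0.450×0.9820 = 0.6310; cosθ − μsinθ = 0.9820 − 0.450×0.1891 = 0.8969.
v² = 154 × 9.81 × 0.6310/0.8969 = 1063 m²/s², so v = 32.60 m/s.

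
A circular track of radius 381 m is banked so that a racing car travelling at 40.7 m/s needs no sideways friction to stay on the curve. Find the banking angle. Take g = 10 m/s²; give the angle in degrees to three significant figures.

For a frictionless banked turn: horizontally N sinθ = mv²/r and vertically N cosθ = mg.
Dividing: tanθ = v²/(r g) = (40.7)²/(381 × 10.0) = 1656/3810 = 0.4348.
θ = arctan(0.4348) = 23.50°.

23.5°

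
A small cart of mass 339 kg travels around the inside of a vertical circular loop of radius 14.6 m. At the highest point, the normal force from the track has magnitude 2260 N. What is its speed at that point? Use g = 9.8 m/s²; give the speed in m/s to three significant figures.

At the top, N + mg = mv²/r, so v = √(r(N/m + g)) = √(14.6 × (2260/339 + 9.8)) = √(14.6 × 16.47) = √240.4 = 15.51 m/s.

15.5 m/s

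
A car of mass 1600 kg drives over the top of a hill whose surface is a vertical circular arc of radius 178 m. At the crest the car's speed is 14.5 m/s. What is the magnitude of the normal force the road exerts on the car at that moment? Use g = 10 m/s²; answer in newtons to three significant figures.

At the crest the centripetal acceleration points downward (toward the centre of the arc), so mg − N = mv²/r.
N = m(g − v²/r) = 1600 × (10.0 − (14.5)²/178) = 1600 × (10.0 − 1.181) = 1600 × 8.819 = 14110 N.

14100 N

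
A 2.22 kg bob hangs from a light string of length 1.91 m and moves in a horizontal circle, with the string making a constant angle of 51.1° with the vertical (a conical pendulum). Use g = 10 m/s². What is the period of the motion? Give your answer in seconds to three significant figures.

r = L sinθ = 1.486 m. From T sinθ = mω²r and T cosθ = mg: tanθ = ω²r/g, so ω² = g tanθ / r = g/(L cosθ).
ω = √(g/(L cosθ)) = √(10.0/(1.91 × 0.6280)) = √8.337 = 2.887 rad/s.
Period = 2π/ω = 2.176 s.

2.18 s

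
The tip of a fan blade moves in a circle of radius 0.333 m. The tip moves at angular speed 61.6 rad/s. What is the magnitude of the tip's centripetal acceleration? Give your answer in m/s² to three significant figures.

v = ωr = 61.6 × 0.333 = 20.51 m/s.
a_c = v²/r = (20.51)²/0.333 = 420.8/0.333 = 1264 m/s².

1260 m/s²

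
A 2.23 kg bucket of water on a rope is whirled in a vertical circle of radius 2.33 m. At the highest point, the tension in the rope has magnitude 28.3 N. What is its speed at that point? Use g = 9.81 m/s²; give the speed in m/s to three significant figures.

7.24 m/s

At the top, T + mg = mv²/r, so v = √(r(T/m + g)) = √(2.33 × (28.3/2.23 + 9.81)) = √(2.33 × 22.50) = √52.43 = 7.241 m/s.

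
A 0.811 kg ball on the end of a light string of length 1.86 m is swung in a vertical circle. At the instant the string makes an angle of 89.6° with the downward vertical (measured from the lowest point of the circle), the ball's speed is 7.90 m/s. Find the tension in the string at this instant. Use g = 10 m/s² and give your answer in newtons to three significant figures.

27.3 N

Take the radial direction toward the centre of the circle as positive. The component of the weight along the string toward the centre is −mg cos φ (φ measured from the bottom), so Newton's second law along the string gives T − mg cos φ = m v²/r.
cos 89.6° = 0.006981, so T = m(v²/r + g cos φ) = 0.811 × ((7.90)²/1.86 + 10.0 × 0.006981) = 0.811 × (33.55 + (0.06981)) = 0.811 × 33.62 = 27.27 N.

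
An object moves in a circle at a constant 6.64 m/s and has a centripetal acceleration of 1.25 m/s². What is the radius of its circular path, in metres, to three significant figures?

a_c = v²/r ⇒ r = v²/a_c = (6.64)²/1.25 = 44.09/1.25 = 35.27 m.

35.3 m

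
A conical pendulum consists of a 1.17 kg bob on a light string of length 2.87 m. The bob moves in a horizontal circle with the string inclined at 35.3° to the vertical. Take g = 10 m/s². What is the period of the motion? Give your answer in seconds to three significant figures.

3.04 s

r = L sinθ = 1.658 m. From T sinθ = mω²r and T cosθ = mg: tanθ = ω²r/g, so ω² = g tanθ / r = g/(L cosθ).
ω = √(g/(L cosθ)) = √(10.0/(2.87 × 0.8161)) = √4.269 = 2.066 rad/s.
Period = 2π/ω = 3.041 s.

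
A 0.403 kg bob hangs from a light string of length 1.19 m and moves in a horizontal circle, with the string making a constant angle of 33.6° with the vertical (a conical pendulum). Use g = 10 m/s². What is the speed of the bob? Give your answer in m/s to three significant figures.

The radius of the circle is r = L sinθ = 1.19 × sin 33.6° = 0.6585 m.
Horizontally T sinθ = mv²/r and vertically T cosθ = mg, so tanθ = v²/(rg).
v = √(r g tanθ) = √(0.6585 × 10.0 × 0.6644) = √4.375 = 2.092 m/s.

2.09 m/s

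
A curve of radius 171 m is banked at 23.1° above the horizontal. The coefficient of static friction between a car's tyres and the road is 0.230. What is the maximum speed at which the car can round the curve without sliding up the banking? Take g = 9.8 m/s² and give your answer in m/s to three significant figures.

34.9 m/s

At the maximum speed, friction acts down the slope at its limiting value f = μN. Radially (horizontal, toward centre): N sinθ + μN cosθ = mv²/r. Vertically: N cosθ − μN sinθ = mg.
Dividing: v² = r g (sinθ + μcosθ)/(cosθ − μsinθ).
sinθ + μcosθ = 0.3923 + 0.230×0.9198 = 0.6039; cosθ − μsinθ = 0.9198 − 0.230×0.3923 = 0.8296.
v² = 171 × 9.8 × 0.6039/0.8296 = 1220 m²/s², so v = 34.93 m/s.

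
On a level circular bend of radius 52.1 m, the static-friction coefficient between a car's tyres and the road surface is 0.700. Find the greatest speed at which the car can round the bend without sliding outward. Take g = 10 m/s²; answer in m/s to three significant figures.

19.1 m/s

The only inward force on a level bend is static friction, so at the limit f_s = μ_s N = μ_s m g = m v²/r.
Mass cancels: v_max = √(μ_s g r) = √(0.700 × 10.0 × 52.1) = √364.7 = 19.10 m/s.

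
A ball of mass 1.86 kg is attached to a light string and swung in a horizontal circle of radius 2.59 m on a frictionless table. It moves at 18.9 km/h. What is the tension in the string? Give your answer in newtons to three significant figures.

19.8 N

v = 18.9 km/h = 18.9/3.6 = 5.250 m/s.
The tension is the only horizontal force, so it supplies the full centripetal force: T = m v²/r = 1.86 × (5.250)²/2.59 = 1.86 × 27.56/2.59 = 19.79 N.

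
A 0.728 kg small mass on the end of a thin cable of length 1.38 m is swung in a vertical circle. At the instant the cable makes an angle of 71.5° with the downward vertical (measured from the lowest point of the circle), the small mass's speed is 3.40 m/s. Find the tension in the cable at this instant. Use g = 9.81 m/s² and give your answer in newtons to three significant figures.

Take the radial direction toward the centre of the circle as positive. The component of the weight along the string toward the centre is −mg cos φ (φ measured from the bottom), so Newton's second law along the string gives T − mg cos φ = m v²/r.
cos 71.5° = 0.3173, so T = m(v²/r + g cos φ) = 0.728 × ((3.40)²/1.38 + 9.81 × 0.3173) = 0.728 × (8.377 + (3.113)) = 0.728 × 11.49 = 8.364 N.

8.36 N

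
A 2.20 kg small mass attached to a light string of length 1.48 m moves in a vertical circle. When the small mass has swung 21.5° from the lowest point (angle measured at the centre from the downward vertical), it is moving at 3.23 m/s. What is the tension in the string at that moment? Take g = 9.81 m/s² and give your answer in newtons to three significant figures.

35.6 N

Take the radial direction toward the centre of the circle as positive. The component of the weight along the string toward the centre is −mg cos φ (φ measured from the bottom), so Newton's second law along the string gives T − mg cos φ = m v²/r.
cos 21.5° = 0.9304, so T = m(v²/r + g cos φ) = 2.20 × ((3.23)²/1.48 + 9.81 × 0.9304) = 2.20 × (7.049 + (9.127)) = 2.20 × 16.18 = 35.59 N.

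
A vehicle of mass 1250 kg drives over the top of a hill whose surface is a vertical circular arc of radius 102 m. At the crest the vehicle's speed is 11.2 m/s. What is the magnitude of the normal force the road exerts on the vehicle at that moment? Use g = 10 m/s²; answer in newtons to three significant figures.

11000 N

At the crest the centripetal acceleration points downward (toward the centre of the arc), so mg − N = mv²/r.
N = m(g − v²/r) = 1250 × (10.0 − (11.2)²/102) = 1250 × (10.0 − 1.230) = 1250 × 8.770 = 10960 N.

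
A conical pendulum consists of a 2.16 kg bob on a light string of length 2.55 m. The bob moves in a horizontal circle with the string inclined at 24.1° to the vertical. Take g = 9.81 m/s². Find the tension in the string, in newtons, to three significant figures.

Vertically the bob has no acceleration, so T cosθ = mg.
T = mg/cosθ = 2.16 × 9.81 / cos 24.1° = 21.19/0.9128 = 23.21 N.

23.2 N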